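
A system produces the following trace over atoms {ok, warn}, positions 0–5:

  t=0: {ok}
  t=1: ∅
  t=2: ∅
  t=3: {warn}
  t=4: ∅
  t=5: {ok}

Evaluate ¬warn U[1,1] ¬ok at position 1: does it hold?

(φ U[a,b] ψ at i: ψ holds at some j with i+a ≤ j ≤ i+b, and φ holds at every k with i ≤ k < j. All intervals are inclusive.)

Need some j in [2,2] with ¬ok, and ¬warn at every k in [1,j-1].
  j=2: ¬ok holds; ¬warn holds at every k in [1,1] → satisfied.

Holds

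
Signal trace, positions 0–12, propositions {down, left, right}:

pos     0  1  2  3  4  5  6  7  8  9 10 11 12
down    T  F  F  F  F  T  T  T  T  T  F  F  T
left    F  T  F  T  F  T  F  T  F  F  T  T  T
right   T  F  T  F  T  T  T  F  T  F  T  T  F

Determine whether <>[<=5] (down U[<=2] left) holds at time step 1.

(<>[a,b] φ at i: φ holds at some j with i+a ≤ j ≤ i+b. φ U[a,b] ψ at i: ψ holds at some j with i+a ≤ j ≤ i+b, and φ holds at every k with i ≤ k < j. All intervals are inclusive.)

Check (down U[<=2] left) at each j in [1,6]:
  j=1: holds
  j=2: fails
  j=3: holds
  j=4: fails
  j=5: holds
  j=6: holds
Found at j=1 → formula holds.

Yes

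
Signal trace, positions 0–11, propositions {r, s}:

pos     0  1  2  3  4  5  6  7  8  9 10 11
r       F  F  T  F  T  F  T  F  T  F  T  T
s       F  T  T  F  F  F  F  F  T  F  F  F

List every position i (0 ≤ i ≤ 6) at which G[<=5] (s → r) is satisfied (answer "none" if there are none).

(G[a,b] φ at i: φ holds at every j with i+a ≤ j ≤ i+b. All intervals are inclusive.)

Evaluate at each i in [0,6]:
  i=0: ✗ (fails at j=1)
  i=1: ✗ (fails at j=1)
  i=2: ✓ (all of [2,7])
  i=3: ✓ (all of [3,8])
  i=4: ✓ (all of [4,9])
  i=5: ✓ (all of [5,10])
  i=6: ✓ (all of [6,11])

2, 3, 4, 5, 6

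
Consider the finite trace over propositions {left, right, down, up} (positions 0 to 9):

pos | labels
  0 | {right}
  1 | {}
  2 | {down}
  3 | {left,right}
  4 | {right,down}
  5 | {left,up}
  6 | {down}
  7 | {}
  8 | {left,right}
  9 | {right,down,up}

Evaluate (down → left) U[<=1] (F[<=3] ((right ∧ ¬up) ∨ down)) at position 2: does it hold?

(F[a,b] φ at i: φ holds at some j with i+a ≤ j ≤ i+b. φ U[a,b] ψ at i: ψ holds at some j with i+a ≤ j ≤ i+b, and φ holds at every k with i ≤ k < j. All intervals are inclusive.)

Need some j in [2,3] with F[<=3] ((right ∧ ¬up) ∨ down), and (down → left) at every k in [2,j-1].
  j=2: F[<=3] ((right ∧ ¬up) ∨ down) holds; no prefix to check → satisfied.

Yes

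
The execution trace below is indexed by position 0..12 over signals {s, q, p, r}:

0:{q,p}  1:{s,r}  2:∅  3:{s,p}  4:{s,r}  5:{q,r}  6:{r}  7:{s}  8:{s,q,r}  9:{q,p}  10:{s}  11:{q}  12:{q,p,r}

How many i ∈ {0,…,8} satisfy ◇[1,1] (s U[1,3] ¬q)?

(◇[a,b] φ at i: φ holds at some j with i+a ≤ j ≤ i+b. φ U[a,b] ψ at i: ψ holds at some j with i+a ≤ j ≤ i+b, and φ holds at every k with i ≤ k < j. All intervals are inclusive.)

2

Evaluate at each i in [0,8]:
  i=0: ✓ (witness j=1)
  i=1: ✗ (none in [2,2])
  i=2: ✓ (witness j=3)
  i=3: ✗ (none in [4,4])
  i=4: ✗ (none in [5,5])
  i=5: ✗ (none in [6,6])
  i=6: ✗ (none in [7,7])
  i=7: ✗ (none in [8,8])
  i=8: ✗ (none in [9,9])
Positions where it holds: {0, 2} → 2.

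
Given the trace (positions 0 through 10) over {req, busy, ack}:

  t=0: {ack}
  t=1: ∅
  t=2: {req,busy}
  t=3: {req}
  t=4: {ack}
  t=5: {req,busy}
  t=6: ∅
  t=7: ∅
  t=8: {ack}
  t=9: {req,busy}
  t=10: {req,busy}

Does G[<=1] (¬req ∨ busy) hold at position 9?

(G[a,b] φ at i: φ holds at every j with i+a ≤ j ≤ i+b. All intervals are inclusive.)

Check (¬req ∨ busy) at every j in [9,10]:
  j=9: true
  j=10: true
All positions satisfy it → formula holds.

True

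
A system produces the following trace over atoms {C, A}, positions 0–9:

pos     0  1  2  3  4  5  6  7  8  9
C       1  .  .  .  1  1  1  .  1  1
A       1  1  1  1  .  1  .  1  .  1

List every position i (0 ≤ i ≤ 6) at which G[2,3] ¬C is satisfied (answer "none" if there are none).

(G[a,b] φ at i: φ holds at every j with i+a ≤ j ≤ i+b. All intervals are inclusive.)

Evaluate at each i in [0,6]:
  i=0: ✓ (all of [2,3])
  i=1: ✗ (fails at j=4)
  i=2: ✗ (fails at j=4)
  i=3: ✗ (fails at j=5)
  i=4: ✗ (fails at j=6)
  i=5: ✗ (fails at j=8)
  i=6: ✗ (fails at j=8)

0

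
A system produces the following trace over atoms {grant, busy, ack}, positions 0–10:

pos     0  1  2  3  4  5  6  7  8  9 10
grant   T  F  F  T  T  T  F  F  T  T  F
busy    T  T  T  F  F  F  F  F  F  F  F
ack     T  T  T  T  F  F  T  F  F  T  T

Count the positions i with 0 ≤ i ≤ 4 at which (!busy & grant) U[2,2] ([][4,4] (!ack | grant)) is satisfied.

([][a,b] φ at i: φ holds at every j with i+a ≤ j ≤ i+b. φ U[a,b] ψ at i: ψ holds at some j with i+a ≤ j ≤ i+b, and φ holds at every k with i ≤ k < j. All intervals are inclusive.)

1

Evaluate at each i in [0,4]:
  i=0: ✗ (no rhs in [2,2])
  i=1: ✗ (lhs fails at k=1 before rhs at j=3)
  i=2: ✗ (lhs fails at k=2 before rhs at j=4)
  i=3: ✓ (rhs at j=5; lhs holds on [3,4])
  i=4: ✗ (no rhs in [6,6])
Positions where it holds: {3} → 1.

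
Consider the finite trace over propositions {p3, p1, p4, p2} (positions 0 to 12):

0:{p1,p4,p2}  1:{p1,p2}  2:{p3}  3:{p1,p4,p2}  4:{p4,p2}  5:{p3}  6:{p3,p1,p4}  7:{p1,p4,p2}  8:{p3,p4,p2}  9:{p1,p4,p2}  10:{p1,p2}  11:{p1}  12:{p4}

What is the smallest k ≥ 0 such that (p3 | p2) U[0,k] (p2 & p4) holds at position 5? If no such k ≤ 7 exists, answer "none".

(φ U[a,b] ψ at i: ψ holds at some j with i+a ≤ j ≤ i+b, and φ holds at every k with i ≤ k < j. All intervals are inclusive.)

2

Need earliest j ≥ 5 with (p2 & p4), and (p3 | p2) at every k in [5,j-1].
  j=5: rhs fails.
  j=6: rhs fails.
  j=7: rhs holds; lhs holds on [5,6]. k = 2.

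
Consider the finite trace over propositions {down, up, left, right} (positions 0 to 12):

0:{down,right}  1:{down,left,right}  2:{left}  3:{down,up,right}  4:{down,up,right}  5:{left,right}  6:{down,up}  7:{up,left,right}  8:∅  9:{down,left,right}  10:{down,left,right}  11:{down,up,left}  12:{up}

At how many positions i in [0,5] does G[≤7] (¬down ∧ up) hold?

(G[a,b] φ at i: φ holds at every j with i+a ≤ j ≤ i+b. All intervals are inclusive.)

Evaluate at each i in [0,5]:
  i=0: ✗ (fails at j=0)
  i=1: ✗ (fails at j=1)
  i=2: ✗ (fails at j=2)
  i=3: ✗ (fails at j=3)
  i=4: ✗ (fails at j=4)
  i=5: ✗ (fails at j=5)
Positions where it holds: {} → 0.

0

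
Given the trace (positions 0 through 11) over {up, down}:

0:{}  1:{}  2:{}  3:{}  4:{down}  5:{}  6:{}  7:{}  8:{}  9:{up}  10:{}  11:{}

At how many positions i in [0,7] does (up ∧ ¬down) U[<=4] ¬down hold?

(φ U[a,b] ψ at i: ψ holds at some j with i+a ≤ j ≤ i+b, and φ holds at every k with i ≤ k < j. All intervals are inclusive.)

7

Evaluate at each i in [0,7]:
  i=0: ✓ (rhs at j=0)
  i=1: ✓ (rhs at j=1)
  i=2: ✓ (rhs at j=2)
  i=3: ✓ (rhs at j=3)
  i=4: ✗ (lhs fails at k=4 before rhs at j=5)
  i=5: ✓ (rhs at j=5)
  i=6: ✓ (rhs at j=6)
  i=7: ✓ (rhs at j=7)
Positions where it holds: {0, 1, 2, 3, 5, 6, 7} → 7.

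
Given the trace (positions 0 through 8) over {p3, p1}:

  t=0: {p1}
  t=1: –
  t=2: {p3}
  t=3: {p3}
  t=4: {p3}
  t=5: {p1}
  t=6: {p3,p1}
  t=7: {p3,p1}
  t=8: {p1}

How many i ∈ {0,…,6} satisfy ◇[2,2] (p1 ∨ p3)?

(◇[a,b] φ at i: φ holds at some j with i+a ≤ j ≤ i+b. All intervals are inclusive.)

Evaluate at each i in [0,6]:
  i=0: ✓ (witness j=2)
  i=1: ✓ (witness j=3)
  i=2: ✓ (witness j=4)
  i=3: ✓ (witness j=5)
  i=4: ✓ (witness j=6)
  i=5: ✓ (witness j=7)
  i=6: ✓ (witness j=8)
Positions where it holds: {0, 1, 2, 3, 4, 5, 6} → 7.

7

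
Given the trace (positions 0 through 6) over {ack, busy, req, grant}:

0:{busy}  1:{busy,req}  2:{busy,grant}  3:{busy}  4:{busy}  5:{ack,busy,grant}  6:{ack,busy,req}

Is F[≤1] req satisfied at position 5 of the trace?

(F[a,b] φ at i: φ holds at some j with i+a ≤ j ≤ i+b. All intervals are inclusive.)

True

Check req at each j in [5,6]:
  j=5: false
  j=6: true
Found at j=6 → formula holds.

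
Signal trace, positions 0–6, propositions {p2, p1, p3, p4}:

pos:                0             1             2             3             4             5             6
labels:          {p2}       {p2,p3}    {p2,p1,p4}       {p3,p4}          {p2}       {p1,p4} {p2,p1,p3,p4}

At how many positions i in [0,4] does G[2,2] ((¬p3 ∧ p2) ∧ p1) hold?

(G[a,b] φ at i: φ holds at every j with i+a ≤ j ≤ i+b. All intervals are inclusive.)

Evaluate at each i in [0,4]:
  i=0: ✓ (all of [2,2])
  i=1: ✗ (fails at j=3)
  i=2: ✗ (fails at j=4)
  i=3: ✗ (fails at j=5)
  i=4: ✗ (fails at j=6)
Positions where it holds: {0} → 1.

1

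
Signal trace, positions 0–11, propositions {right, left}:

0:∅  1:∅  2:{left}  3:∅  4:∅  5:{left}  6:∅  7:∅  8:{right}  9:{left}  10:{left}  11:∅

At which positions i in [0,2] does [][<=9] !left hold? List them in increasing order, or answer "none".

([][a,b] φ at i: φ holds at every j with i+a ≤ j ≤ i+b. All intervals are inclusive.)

Evaluate at each i in [0,2]:
  i=0: ✗ (fails at j=2)
  i=1: ✗ (fails at j=2)
  i=2: ✗ (fails at j=2)

none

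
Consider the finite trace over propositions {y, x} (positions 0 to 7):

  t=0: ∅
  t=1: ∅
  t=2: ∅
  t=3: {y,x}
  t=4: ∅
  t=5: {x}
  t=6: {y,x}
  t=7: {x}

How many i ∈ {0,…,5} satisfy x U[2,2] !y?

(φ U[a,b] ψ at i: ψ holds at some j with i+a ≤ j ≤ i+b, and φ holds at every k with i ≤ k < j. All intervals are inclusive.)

1

Evaluate at each i in [0,5]:
  i=0: ✗ (lhs fails at k=0 before rhs at j=2)
  i=1: ✗ (no rhs in [3,3])
  i=2: ✗ (lhs fails at k=2 before rhs at j=4)
  i=3: ✗ (lhs fails at k=4 before rhs at j=5)
  i=4: ✗ (no rhs in [6,6])
  i=5: ✓ (rhs at j=7; lhs holds on [5,6])
Positions where it holds: {5} → 1.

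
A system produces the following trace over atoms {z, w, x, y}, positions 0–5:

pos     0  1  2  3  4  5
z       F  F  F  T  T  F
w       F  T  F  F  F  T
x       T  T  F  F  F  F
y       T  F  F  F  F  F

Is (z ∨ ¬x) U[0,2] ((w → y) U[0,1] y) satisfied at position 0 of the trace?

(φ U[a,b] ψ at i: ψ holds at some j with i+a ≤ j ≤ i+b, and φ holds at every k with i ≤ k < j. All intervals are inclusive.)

Need some j in [0,2] with ((w → y) U[0,1] y), and (z ∨ ¬x) at every k in [0,j-1].
  j=0: ((w → y) U[0,1] y) holds; no prefix to check → satisfied.

Yes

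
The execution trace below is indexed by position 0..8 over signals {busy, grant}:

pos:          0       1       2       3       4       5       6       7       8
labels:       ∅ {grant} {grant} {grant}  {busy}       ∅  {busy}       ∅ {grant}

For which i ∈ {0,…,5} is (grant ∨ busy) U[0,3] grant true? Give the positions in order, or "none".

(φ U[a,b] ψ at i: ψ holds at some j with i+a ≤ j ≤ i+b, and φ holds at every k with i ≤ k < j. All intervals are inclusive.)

Evaluate at each i in [0,5]:
  i=0: ✗ (lhs fails at k=0 before rhs at j=1)
  i=1: ✓ (rhs at j=1)
  i=2: ✓ (rhs at j=2)
  i=3: ✓ (rhs at j=3)
  i=4: ✗ (no rhs in [4,7])
  i=5: ✗ (lhs fails at k=5 before rhs at j=8)

1, 2, 3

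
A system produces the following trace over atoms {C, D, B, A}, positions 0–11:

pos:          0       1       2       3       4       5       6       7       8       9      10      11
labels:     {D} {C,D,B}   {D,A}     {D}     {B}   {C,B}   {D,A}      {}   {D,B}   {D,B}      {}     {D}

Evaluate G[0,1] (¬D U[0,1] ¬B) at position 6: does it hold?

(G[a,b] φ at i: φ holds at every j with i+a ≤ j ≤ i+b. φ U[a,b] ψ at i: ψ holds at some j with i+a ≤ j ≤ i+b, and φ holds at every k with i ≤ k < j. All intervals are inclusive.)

True

Check (¬D U[0,1] ¬B) at every j in [6,7]:
  j=6: holds
  j=7: holds
All positions satisfy it → formula holds.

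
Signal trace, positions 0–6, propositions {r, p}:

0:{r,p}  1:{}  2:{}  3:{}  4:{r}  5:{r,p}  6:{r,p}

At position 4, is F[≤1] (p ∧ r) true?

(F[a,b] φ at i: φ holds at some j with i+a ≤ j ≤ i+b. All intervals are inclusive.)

Holds

Check (p ∧ r) at each j in [4,5]:
  j=4: false
  j=5: true
Found at j=5 → formula holds.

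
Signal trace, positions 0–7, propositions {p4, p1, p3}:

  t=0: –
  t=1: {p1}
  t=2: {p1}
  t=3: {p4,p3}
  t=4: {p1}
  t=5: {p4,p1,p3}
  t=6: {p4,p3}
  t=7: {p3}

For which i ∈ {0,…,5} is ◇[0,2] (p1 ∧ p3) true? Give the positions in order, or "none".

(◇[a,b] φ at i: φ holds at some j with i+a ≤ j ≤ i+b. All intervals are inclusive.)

Evaluate at each i in [0,5]:
  i=0: ✗ (none in [0,2])
  i=1: ✗ (none in [1,3])
  i=2: ✗ (none in [2,4])
  i=3: ✓ (witness j=5)
  i=4: ✓ (witness j=5)
  i=5: ✓ (witness j=5)

3, 4, 5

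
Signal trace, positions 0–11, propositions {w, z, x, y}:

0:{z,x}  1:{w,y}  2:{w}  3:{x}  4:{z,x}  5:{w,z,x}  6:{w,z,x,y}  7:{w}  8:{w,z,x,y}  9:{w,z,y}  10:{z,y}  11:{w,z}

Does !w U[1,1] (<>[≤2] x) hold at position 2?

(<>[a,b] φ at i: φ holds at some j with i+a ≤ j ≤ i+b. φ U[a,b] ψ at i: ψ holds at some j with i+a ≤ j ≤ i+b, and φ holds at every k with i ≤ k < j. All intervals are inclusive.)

No

Need some j in [3,3] with <>[≤2] x, and !w at every k in [2,j-1].
  j=3: <>[≤2] x holds, but !w fails at k=2 → not this j.
No j in the window works → until fails.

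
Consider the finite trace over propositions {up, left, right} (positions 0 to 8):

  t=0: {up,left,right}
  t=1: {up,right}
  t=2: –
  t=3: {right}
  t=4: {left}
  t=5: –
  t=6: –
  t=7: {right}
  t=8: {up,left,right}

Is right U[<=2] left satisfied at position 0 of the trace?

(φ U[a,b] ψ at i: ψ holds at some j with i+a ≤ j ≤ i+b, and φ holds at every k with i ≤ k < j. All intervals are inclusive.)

Yes

Need some j in [0,2] with left, and right at every k in [0,j-1].
  j=0: left holds; no prefix to check → satisfied.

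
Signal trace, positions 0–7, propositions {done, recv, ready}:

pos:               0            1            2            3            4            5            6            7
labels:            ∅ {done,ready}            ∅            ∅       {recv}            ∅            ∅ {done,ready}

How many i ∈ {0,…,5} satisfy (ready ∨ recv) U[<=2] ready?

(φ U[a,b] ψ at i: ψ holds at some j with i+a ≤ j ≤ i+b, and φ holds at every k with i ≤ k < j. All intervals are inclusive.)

Evaluate at each i in [0,5]:
  i=0: ✗ (lhs fails at k=0 before rhs at j=1)
  i=1: ✓ (rhs at j=1)
  i=2: ✗ (no rhs in [2,4])
  i=3: ✗ (no rhs in [3,5])
  i=4: ✗ (no rhs in [4,6])
  i=5: ✗ (lhs fails at k=5 before rhs at j=7)
Positions where it holds: {1} → 1.

1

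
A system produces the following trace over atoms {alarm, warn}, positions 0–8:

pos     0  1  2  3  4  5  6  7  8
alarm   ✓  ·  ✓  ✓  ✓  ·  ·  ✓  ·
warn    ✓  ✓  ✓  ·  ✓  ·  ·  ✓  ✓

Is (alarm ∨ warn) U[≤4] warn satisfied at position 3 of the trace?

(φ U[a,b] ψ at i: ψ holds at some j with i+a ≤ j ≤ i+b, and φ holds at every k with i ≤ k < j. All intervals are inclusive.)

True

Need some j in [3,7] with warn, and (alarm ∨ warn) at every k in [3,j-1].
  j=3: warn false.
  j=4: warn holds; (alarm ∨ warn) holds at every k in [3,3] → satisfied.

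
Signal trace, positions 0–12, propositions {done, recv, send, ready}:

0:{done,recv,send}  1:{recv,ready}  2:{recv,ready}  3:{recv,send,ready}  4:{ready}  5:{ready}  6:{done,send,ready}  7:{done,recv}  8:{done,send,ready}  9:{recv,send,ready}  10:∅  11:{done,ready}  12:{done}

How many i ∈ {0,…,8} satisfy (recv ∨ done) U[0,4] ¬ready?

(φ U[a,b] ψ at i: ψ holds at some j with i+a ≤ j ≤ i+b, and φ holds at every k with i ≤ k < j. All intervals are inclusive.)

Evaluate at each i in [0,8]:
  i=0: ✓ (rhs at j=0)
  i=1: ✗ (no rhs in [1,5])
  i=2: ✗ (no rhs in [2,6])
  i=3: ✗ (lhs fails at k=4 before rhs at j=7)
  i=4: ✗ (lhs fails at k=4 before rhs at j=7)
  i=5: ✗ (lhs fails at k=5 before rhs at j=7)
  i=6: ✓ (rhs at j=7; lhs holds on [6,6])
  i=7: ✓ (rhs at j=7)
  i=8: ✓ (rhs at j=10; lhs holds on [8,9])
Positions where it holds: {0, 6, 7, 8} → 4.

4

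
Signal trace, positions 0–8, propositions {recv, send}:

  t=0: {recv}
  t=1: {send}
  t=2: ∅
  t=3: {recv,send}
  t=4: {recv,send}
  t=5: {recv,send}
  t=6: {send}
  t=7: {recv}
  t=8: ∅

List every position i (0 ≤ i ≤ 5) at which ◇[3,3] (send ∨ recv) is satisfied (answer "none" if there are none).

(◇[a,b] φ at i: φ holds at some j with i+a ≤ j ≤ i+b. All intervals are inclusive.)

Evaluate at each i in [0,5]:
  i=0: ✓ (witness j=3)
  i=1: ✓ (witness j=4)
  i=2: ✓ (witness j=5)
  i=3: ✓ (witness j=6)
  i=4: ✓ (witness j=7)
  i=5: ✗ (none in [8,8])

0, 1, 2, 3, 4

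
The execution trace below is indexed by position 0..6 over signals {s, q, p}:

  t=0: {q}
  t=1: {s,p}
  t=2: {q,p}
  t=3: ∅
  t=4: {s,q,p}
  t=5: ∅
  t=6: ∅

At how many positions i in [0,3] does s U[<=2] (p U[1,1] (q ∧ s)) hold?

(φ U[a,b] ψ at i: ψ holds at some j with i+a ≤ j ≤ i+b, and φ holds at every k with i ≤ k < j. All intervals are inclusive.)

0

Evaluate at each i in [0,3]:
  i=0: ✗ (no rhs in [0,2])
  i=1: ✗ (no rhs in [1,3])
  i=2: ✗ (no rhs in [2,4])
  i=3: ✗ (no rhs in [3,5])
Positions where it holds: {} → 0.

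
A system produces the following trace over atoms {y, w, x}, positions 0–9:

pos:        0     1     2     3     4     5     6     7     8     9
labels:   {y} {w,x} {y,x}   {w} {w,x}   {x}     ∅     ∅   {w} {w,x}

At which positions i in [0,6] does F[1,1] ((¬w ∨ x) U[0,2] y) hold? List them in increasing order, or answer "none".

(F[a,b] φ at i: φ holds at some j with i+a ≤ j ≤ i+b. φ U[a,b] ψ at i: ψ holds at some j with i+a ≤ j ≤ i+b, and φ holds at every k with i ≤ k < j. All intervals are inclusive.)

Evaluate at each i in [0,6]:
  i=0: ✓ (witness j=1)
  i=1: ✓ (witness j=2)
  i=2: ✗ (none in [3,3])
  i=3: ✗ (none in [4,4])
  i=4: ✗ (none in [5,5])
  i=5: ✗ (none in [6,6])
  i=6: ✗ (none in [7,7])

0, 1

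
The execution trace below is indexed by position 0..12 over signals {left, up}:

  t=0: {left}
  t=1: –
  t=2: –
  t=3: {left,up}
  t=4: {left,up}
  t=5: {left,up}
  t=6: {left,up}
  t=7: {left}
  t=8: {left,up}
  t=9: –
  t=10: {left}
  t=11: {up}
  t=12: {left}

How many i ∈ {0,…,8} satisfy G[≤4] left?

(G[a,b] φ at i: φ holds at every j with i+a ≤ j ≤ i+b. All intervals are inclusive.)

Evaluate at each i in [0,8]:
  i=0: ✗ (fails at j=1)
  i=1: ✗ (fails at j=1)
  i=2: ✗ (fails at j=2)
  i=3: ✓ (all of [3,7])
  i=4: ✓ (all of [4,8])
  i=5: ✗ (fails at j=9)
  i=6: ✗ (fails at j=9)
  i=7: ✗ (fails at j=9)
  i=8: ✗ (fails at j=9)
Positions where it holds: {3, 4} → 2.

2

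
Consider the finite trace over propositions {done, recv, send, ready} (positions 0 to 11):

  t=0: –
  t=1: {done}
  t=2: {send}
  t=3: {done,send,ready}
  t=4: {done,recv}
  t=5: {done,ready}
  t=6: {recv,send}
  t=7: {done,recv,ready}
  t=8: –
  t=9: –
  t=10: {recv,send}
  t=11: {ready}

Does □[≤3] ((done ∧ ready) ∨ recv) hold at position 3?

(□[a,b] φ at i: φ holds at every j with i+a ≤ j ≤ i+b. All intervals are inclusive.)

Yes

Check ((done ∧ ready) ∨ recv) at every j in [3,6]:
  j=3: true
  j=4: true
  j=5: true
  j=6: true
All positions satisfy it → formula holds.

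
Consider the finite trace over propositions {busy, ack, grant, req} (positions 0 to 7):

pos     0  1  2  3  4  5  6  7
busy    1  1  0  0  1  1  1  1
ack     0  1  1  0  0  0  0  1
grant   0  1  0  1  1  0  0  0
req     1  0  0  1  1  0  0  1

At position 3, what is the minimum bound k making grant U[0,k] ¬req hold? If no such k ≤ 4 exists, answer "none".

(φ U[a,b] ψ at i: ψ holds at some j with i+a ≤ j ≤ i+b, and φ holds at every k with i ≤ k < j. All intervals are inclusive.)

2

Need earliest j ≥ 3 with ¬req, and grant at every k in [3,j-1].
  j=3: rhs fails.
  j=4: rhs fails.
  j=5: rhs holds; lhs holds on [3,4]. k = 2.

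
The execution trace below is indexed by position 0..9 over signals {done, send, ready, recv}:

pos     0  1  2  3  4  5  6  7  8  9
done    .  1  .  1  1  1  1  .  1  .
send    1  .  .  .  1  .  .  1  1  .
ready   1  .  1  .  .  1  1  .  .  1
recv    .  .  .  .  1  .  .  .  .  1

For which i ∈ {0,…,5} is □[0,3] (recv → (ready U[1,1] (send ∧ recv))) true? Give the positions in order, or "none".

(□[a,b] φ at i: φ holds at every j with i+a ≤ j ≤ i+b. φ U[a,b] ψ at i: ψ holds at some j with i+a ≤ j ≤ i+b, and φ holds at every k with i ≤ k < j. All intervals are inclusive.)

0, 5

Evaluate at each i in [0,5]:
  i=0: ✓ (all of [0,3])
  i=1: ✗ (fails at j=4)
  i=2: ✗ (fails at j=4)
  i=3: ✗ (fails at j=4)
  i=4: ✗ (fails at j=4)
  i=5: ✓ (all of [5,8])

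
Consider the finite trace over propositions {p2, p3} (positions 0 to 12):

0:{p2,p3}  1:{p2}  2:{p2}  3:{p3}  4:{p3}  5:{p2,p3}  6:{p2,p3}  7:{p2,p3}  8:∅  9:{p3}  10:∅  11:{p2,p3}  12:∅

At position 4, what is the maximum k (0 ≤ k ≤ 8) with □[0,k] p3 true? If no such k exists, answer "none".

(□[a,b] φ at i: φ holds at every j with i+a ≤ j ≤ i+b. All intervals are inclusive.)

p3 must hold from j=4 onward; find where it first fails.
  j=4: holds
  j=5: holds
  j=6: holds
  j=7: holds
  j=8: fails
Holds on [4,7], so largest k = 3.

3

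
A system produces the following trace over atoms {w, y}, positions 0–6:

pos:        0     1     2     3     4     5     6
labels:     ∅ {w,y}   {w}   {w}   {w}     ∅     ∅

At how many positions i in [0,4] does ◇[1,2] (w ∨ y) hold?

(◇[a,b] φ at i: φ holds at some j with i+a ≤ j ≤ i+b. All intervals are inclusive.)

4

Evaluate at each i in [0,4]:
  i=0: ✓ (witness j=1)
  i=1: ✓ (witness j=2)
  i=2: ✓ (witness j=3)
  i=3: ✓ (witness j=4)
  i=4: ✗ (none in [5,6])
Positions where it holds: {0, 1, 2, 3} → 4.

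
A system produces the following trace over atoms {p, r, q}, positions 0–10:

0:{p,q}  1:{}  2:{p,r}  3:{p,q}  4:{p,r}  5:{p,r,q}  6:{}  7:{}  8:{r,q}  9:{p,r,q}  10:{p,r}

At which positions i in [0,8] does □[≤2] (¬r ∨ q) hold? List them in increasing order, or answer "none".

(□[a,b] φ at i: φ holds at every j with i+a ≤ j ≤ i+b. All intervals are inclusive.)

5, 6, 7

Evaluate at each i in [0,8]:
  i=0: ✗ (fails at j=2)
  i=1: ✗ (fails at j=2)
  i=2: ✗ (fails at j=2)
  i=3: ✗ (fails at j=4)
  i=4: ✗ (fails at j=4)
  i=5: ✓ (all of [5,7])
  i=6: ✓ (all of [6,8])
  i=7: ✓ (all of [7,9])
  i=8: ✗ (fails at j=10)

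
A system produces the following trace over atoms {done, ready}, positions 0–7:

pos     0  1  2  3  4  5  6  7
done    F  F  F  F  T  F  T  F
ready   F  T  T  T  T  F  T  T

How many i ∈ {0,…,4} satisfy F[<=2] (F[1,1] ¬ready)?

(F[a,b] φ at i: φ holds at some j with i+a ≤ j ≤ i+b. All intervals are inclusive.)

Evaluate at each i in [0,4]:
  i=0: ✗ (none in [0,2])
  i=1: ✗ (none in [1,3])
  i=2: ✓ (witness j=4)
  i=3: ✓ (witness j=4)
  i=4: ✓ (witness j=4)
Positions where it holds: {2, 3, 4} → 3.

3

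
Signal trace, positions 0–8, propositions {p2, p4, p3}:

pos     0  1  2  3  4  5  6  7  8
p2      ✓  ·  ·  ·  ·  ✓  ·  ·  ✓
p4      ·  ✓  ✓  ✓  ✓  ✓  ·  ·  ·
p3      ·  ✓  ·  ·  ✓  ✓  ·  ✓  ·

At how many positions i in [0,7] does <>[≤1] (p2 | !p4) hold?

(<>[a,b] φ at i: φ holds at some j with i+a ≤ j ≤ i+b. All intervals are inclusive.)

Evaluate at each i in [0,7]:
  i=0: ✓ (witness j=0)
  i=1: ✗ (none in [1,2])
  i=2: ✗ (none in [2,3])
  i=3: ✗ (none in [3,4])
  i=4: ✓ (witness j=5)
  i=5: ✓ (witness j=5)
  i=6: ✓ (witness j=6)
  i=7: ✓ (witness j=7)
Positions where it holds: {0, 4, 5, 6, 7} → 5.

5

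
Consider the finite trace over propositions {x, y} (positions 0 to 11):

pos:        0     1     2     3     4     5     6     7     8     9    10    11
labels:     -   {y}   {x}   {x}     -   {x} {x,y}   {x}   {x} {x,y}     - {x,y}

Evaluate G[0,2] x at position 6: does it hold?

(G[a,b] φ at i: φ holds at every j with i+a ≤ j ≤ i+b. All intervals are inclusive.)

Check x at every j in [6,8]:
  j=6: true
  j=7: true
  j=8: true
All positions satisfy it → formula holds.

True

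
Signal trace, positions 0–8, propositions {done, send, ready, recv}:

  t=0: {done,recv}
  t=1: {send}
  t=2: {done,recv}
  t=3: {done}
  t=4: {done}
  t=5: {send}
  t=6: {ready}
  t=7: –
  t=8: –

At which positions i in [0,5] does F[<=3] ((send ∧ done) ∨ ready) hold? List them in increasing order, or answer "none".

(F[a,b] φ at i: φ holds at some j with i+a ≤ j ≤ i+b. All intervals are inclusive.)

3, 4, 5

Evaluate at each i in [0,5]:
  i=0: ✗ (none in [0,3])
  i=1: ✗ (none in [1,4])
  i=2: ✗ (none in [2,5])
  i=3: ✓ (witness j=6)
  i=4: ✓ (witness j=6)
  i=5: ✓ (witness j=6)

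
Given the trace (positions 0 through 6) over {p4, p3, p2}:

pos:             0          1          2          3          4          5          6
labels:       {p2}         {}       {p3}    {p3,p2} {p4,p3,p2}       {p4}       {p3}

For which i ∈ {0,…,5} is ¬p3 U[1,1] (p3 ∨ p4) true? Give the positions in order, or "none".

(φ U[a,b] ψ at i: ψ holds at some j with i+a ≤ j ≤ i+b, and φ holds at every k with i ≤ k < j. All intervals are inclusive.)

Evaluate at each i in [0,5]:
  i=0: ✗ (no rhs in [1,1])
  i=1: ✓ (rhs at j=2; lhs holds on [1,1])
  i=2: ✗ (lhs fails at k=2 before rhs at j=3)
  i=3: ✗ (lhs fails at k=3 before rhs at j=4)
  i=4: ✗ (lhs fails at k=4 before rhs at j=5)
  i=5: ✓ (rhs at j=6; lhs holds on [5,5])

1, 5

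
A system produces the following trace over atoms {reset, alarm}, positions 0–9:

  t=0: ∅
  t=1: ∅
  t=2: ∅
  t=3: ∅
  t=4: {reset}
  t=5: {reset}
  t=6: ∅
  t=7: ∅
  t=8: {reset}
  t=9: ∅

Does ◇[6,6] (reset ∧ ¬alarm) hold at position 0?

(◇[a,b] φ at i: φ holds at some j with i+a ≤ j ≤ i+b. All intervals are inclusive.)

No

Check (reset ∧ ¬alarm) at each j in [6,6]:
  j=6: false
No position in the window satisfies it → formula fails.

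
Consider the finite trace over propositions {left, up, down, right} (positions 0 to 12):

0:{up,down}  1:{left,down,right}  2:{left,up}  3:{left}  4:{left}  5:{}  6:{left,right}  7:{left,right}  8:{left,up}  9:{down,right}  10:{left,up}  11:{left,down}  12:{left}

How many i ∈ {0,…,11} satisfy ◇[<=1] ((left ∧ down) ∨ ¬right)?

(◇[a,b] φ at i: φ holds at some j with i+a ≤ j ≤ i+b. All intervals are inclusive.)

11

Evaluate at each i in [0,11]:
  i=0: ✓ (witness j=0)
  i=1: ✓ (witness j=1)
  i=2: ✓ (witness j=2)
  i=3: ✓ (witness j=3)
  i=4: ✓ (witness j=4)
  i=5: ✓ (witness j=5)
  i=6: ✗ (none in [6,7])
  i=7: ✓ (witness j=8)
  i=8: ✓ (witness j=8)
  i=9: ✓ (witness j=10)
  i=10: ✓ (witness j=10)
  i=11: ✓ (witness j=11)
Positions where it holds: {0, 1, 2, 3, 4, 5, 7, 8, 9, 10, 11} → 11.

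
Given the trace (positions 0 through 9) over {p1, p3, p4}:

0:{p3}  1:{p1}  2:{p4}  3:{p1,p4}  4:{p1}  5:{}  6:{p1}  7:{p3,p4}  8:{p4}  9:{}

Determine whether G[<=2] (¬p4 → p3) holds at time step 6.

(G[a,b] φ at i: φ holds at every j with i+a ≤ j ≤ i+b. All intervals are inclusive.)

Check (¬p4 → p3) at every j in [6,8]:
  j=6: antecedent true; consequent false → ✗
  j=7: antecedent false → ✓
  j=8: antecedent false → ✓
Fails at j=6 → formula fails.

False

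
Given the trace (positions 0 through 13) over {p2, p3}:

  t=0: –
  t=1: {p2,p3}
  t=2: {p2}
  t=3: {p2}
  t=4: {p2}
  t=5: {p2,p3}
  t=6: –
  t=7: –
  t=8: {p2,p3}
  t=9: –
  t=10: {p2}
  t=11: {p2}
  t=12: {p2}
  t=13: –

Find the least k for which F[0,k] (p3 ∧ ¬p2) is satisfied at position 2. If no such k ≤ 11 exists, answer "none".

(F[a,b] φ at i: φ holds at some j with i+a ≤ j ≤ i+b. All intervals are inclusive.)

Scan j = 2,3,… for (p3 ∧ ¬p2):
  j=2: fails
  j=3: fails
  j=4: fails
  j=5: fails
  j=6: fails
  j=7: fails
  j=8: fails
  j=9: fails
  j=10: fails
  j=11: fails
  j=12: fails
  j=13: fails
No j in [2,13] satisfies it → none.

none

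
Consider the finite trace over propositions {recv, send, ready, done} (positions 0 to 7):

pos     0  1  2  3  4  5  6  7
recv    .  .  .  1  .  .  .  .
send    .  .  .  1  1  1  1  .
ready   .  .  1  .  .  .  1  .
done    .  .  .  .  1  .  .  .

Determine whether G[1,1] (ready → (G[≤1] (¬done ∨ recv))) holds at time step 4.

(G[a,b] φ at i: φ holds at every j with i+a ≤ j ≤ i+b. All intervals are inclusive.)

Yes

Check (ready → (G[≤1] (¬done ∨ recv))) at every j in [5,5]:
  j=5: antecedent false → ✓
All positions satisfy it → formula holds.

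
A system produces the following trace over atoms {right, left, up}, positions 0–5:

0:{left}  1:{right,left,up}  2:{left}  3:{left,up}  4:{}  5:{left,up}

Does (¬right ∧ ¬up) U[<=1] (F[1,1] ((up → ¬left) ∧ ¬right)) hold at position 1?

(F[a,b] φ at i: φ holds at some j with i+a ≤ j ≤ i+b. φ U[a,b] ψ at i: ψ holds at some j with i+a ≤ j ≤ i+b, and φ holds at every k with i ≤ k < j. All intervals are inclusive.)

Need some j in [1,2] with F[1,1] ((up → ¬left) ∧ ¬right), and (¬right ∧ ¬up) at every k in [1,j-1].
  j=1: F[1,1] ((up → ¬left) ∧ ¬right) holds; no prefix to check → satisfied.

Holds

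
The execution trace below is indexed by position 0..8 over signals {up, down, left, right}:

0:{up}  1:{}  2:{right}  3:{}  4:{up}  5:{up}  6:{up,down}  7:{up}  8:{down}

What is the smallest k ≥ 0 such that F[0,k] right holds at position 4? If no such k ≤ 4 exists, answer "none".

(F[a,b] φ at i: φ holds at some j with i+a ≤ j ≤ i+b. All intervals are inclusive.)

Scan j = 4,5,… for right:
  j=4: fails
  j=5: fails
  j=6: fails
  j=7: fails
  j=8: fails
No j in [4,8] satisfies it → none.

none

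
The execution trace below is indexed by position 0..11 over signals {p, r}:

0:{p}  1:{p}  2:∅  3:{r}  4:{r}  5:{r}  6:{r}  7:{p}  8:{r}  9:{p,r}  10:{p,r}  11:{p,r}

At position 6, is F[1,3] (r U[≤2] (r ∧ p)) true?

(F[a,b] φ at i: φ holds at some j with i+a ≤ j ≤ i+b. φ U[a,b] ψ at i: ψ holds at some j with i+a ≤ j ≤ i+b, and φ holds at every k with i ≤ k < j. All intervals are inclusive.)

Check (r U[≤2] (r ∧ p)) at each j in [7,9]:
  j=7: fails
  j=8: holds
  j=9: holds
Found at j=8 → formula holds.

Holds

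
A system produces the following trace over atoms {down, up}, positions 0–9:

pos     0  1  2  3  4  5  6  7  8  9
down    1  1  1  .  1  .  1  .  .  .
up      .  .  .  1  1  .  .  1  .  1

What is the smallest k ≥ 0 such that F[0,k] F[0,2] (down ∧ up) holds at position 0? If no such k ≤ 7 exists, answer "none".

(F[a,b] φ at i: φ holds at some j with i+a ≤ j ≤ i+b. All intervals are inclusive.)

Scan j = 0,1,… for F[0,2] (down ∧ up):
  j=0: fails
  j=1: fails
  j=2: holds
First hit at j=2, so smallest k = 2-0 = 2.

2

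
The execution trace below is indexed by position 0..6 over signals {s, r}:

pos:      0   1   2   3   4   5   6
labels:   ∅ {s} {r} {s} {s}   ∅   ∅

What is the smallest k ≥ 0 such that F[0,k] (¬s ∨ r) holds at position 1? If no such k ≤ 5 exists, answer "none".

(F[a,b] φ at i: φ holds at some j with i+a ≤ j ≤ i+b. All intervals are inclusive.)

Scan j = 1,2,… for (¬s ∨ r):
  j=1: fails
  j=2: holds
First hit at j=2, so smallest k = 2-1 = 1.

1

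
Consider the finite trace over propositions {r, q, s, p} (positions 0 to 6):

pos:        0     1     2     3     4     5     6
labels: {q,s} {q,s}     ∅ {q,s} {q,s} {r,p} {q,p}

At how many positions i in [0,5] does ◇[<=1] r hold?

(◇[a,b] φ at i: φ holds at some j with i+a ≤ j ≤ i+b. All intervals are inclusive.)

2

Evaluate at each i in [0,5]:
  i=0: ✗ (none in [0,1])
  i=1: ✗ (none in [1,2])
  i=2: ✗ (none in [2,3])
  i=3: ✗ (none in [3,4])
  i=4: ✓ (witness j=5)
  i=5: ✓ (witness j=5)
Positions where it holds: {4, 5} → 2.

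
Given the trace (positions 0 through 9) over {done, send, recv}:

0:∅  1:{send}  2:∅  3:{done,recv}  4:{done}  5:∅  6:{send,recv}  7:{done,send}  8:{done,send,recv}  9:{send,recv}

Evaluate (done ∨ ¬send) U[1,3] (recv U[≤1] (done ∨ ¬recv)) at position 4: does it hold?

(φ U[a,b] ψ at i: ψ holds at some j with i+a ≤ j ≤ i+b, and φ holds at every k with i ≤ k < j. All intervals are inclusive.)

Need some j in [5,7] with (recv U[≤1] (done ∨ ¬recv)), and (done ∨ ¬send) at every k in [4,j-1].
  j=5: (recv U[≤1] (done ∨ ¬recv)) holds; (done ∨ ¬send) holds at every k in [4,4] → satisfied.

Yes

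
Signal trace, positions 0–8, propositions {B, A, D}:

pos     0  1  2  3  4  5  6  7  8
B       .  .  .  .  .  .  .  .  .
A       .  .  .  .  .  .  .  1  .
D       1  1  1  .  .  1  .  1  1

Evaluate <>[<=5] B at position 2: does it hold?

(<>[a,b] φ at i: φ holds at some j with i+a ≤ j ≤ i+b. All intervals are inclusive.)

Check B at each j in [2,7]:
  j=2: false
  j=3: false
  j=4: false
  j=5: false
  j=6: false
  j=7: false
No position in the window satisfies it → formula fails.

Does not hold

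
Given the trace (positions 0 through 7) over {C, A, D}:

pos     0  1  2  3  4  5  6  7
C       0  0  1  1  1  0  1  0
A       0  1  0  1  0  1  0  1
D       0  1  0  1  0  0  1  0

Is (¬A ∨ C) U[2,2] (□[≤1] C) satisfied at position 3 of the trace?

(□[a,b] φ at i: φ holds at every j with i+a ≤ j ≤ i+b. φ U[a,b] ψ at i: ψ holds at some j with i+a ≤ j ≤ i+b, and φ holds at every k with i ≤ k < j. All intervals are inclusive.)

Need some j in [5,5] with □[≤1] C, and (¬A ∨ C) at every k in [3,j-1].
  j=5: □[≤1] C — fails at 5.
No j in the window works → until fails.

False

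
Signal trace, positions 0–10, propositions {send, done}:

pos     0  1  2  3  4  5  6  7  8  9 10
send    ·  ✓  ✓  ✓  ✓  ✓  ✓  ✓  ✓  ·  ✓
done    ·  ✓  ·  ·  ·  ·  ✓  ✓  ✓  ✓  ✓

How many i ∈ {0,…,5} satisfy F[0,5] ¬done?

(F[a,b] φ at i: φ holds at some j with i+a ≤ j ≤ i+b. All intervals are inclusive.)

Evaluate at each i in [0,5]:
  i=0: ✓ (witness j=0)
  i=1: ✓ (witness j=2)
  i=2: ✓ (witness j=2)
  i=3: ✓ (witness j=3)
  i=4: ✓ (witness j=4)
  i=5: ✓ (witness j=5)
Positions where it holds: {0, 1, 2, 3, 4, 5} → 6.

6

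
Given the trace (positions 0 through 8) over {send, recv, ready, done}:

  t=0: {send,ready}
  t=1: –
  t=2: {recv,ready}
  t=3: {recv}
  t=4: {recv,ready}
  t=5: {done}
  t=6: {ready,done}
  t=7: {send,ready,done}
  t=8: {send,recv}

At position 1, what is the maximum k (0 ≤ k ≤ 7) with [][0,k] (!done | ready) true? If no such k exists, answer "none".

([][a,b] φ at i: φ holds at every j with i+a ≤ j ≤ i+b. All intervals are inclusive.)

(!done | ready) must hold from j=1 onward; find where it first fails.
  j=1: holds
  j=2: holds
  j=3: holds
  j=4: holds
  j=5: fails
Holds on [1,4], so largest k = 3.

3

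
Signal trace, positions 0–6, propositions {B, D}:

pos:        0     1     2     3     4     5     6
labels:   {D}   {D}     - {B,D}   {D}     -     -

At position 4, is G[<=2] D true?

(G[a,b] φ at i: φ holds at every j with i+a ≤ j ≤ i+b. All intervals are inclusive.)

Check D at every j in [4,6]:
  j=4: true
  j=5: false
  j=6: false
Fails at j=5 → formula fails.

Does not hold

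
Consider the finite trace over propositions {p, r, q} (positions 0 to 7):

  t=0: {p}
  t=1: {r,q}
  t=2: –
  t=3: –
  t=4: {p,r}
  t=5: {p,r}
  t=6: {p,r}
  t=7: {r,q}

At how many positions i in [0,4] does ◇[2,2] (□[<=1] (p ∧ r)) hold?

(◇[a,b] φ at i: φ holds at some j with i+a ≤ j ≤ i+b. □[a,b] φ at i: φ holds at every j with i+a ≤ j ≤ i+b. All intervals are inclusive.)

Evaluate at each i in [0,4]:
  i=0: ✗ (none in [2,2])
  i=1: ✗ (none in [3,3])
  i=2: ✓ (witness j=4)
  i=3: ✓ (witness j=5)
  i=4: ✗ (none in [6,6])
Positions where it holds: {2, 3} → 2.

2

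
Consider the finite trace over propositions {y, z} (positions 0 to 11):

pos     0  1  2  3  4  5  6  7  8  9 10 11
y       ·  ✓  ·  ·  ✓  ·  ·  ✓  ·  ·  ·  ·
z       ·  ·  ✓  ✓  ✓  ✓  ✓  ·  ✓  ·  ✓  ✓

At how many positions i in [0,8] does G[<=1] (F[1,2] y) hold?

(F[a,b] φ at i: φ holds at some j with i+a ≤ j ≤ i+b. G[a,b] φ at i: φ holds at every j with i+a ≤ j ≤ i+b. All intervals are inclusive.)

Evaluate at each i in [0,8]:
  i=0: ✗ (fails at j=1)
  i=1: ✗ (fails at j=1)
  i=2: ✓ (all of [2,3])
  i=3: ✗ (fails at j=4)
  i=4: ✗ (fails at j=4)
  i=5: ✓ (all of [5,6])
  i=6: ✗ (fails at j=7)
  i=7: ✗ (fails at j=7)
  i=8: ✗ (fails at j=8)
Positions where it holds: {2, 5} → 2.

2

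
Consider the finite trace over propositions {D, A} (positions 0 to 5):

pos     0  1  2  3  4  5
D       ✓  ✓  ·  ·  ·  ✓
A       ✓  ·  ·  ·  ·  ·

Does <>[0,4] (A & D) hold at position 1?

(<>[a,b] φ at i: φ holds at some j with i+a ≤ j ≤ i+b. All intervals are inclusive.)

Does not hold

Check (A & D) at each j in [1,5]:
  j=1: false
  j=2: false
  j=3: false
  j=4: false
  j=5: false
No position in the window satisfies it → formula fails.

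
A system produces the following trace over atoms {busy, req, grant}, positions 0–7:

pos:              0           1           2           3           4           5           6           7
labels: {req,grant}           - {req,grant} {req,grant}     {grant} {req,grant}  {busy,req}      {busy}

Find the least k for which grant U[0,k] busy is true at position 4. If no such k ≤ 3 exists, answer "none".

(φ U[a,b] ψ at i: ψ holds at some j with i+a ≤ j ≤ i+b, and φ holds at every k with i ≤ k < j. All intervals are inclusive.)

2

Need earliest j ≥ 4 with busy, and grant at every k in [4,j-1].
  j=4: rhs fails.
  j=5: rhs fails.
  j=6: rhs holds; lhs holds on [4,5]. k = 2.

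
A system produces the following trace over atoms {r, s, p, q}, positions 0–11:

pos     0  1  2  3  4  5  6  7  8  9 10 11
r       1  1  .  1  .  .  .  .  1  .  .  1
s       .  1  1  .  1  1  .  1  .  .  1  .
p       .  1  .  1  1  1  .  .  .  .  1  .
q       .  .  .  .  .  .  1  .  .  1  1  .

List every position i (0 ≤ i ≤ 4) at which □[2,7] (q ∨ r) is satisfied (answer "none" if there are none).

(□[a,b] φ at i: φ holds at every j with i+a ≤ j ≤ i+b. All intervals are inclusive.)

none

Evaluate at each i in [0,4]:
  i=0: ✗ (fails at j=2)
  i=1: ✗ (fails at j=4)
  i=2: ✗ (fails at j=4)
  i=3: ✗ (fails at j=5)
  i=4: ✗ (fails at j=7)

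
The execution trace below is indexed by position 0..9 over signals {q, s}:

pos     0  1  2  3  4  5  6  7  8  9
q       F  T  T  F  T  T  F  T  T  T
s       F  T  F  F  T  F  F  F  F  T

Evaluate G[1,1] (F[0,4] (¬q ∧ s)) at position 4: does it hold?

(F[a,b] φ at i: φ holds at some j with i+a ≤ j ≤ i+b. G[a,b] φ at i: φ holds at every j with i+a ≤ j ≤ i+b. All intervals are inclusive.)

No

Check F[0,4] (¬q ∧ s) at every j in [5,5]:
  j=5: fails (none in [5,9])
Fails at j=5 → formula fails.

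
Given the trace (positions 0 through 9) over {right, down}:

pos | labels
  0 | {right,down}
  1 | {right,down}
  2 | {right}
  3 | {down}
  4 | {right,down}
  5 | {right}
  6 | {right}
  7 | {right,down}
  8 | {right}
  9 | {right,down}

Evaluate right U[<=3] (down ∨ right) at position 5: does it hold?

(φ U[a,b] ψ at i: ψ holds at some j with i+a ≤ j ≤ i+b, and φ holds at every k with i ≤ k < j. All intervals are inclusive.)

Holds

Need some j in [5,8] with (down ∨ right), and right at every k in [5,j-1].
  j=5: (down ∨ right) holds; no prefix to check → satisfied.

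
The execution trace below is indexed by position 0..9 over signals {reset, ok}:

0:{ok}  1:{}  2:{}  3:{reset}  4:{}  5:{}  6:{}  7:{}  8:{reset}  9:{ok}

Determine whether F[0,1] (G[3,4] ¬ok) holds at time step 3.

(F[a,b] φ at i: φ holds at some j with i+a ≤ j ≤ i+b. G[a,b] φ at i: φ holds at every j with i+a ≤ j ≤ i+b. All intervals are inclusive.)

Check G[3,4] ¬ok at each j in [3,4]:
  j=3: holds on [6,7]
  j=4: holds on [7,8]
Found at j=3 → formula holds.

Holds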